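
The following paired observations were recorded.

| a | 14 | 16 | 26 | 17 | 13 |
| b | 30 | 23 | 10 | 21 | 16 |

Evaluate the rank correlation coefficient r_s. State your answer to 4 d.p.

-0.4000

Rank a: 2, 3, 5, 4, 1
Rank b: 5, 4, 1, 3, 2
d = rank(a) − rank(b): -3, -1, 4, 1, -1; Σd² = 28
ρ = 1 − 6Σd² / [n(n²−1)] = 1 − 6×28 / (5×24) = 1 − 168/120 ≈ -0.4000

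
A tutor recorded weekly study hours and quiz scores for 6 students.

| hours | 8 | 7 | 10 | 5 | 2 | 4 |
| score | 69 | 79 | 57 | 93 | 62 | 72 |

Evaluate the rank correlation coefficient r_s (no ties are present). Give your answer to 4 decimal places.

-0.2571

Rank hours: 5, 4, 6, 3, 1, 2
Rank score: 3, 5, 1, 6, 2, 4
d = rank(hours) − rank(score): 2, -1, 5, -3, -1, -2; Σd² = 44
ρ = 1 − 6Σd² / [n(n²−1)] = 1 − 6×44 / (6×35) = 1 − 264/210 ≈ -0.2571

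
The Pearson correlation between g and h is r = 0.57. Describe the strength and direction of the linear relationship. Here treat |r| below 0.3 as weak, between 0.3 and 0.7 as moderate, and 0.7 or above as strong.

moderate positive

r = 0.57 > 0 so the relationship is positive.
|r| = 0.57, which falls in the moderate range.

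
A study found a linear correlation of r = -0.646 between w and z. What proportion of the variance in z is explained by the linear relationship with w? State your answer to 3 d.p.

r² = (-0.646)² = 0.417

0.417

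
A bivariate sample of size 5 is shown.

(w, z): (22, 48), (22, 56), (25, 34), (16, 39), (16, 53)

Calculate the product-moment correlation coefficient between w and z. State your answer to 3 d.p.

n = 5, Σw = 101, Σz = 230, Σw² = 2105, Σz² = 10926, Σwz = 4610
nΣwz − ΣwΣz = 23050 − 23230 = -180
nΣw² − (Σw)² = 10525 − 10201 = 324; nΣz² − (Σz)² = 54630 − 52900 = 1730
r = -180 / √(324 × 1730) = -180 / 748.6788 ≈ -0.240

-0.240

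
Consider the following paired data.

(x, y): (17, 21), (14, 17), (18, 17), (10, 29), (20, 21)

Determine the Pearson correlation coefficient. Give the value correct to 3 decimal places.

n = 5, Σx = 79, Σy = 105, Σx² = 1309, Σy² = 2301, Σxy = 1611
nΣxy − ΣxΣy = 8055 − 8295 = -240
nΣx² − (Σx)² = 6545 − 6241 = 304; nΣy² − (Σy)² = 11505 − 11025 = 480
r = -240 / √(304 × 480) = -240 / 381.9948 ≈ -0.628

-0.628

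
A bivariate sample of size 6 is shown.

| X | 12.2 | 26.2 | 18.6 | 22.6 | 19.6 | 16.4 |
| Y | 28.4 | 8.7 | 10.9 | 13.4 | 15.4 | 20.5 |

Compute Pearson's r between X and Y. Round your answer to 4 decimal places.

n = 6, ΣX = 115.6, ΣY = 97.3, ΣX² = 2345.12, ΣY² = 1838.03, ΣXY = 1718.04
nΣXY − ΣXΣY = 10308.24 − 11247.88 = -939.64
nΣX² − (ΣX)² = 14070.72 − 13363.36 = 707.36; nΣY² − (ΣY)² = 11028.18 − 9467.29 = 1560.89
r = -939.64 / √(707.36 × 1560.89) = -939.64 / 1050.7669 ≈ -0.8942

-0.8942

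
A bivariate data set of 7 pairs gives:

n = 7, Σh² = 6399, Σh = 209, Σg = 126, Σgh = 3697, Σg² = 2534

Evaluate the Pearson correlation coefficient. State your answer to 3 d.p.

-0.316

r = (nΣgh − ΣgΣh) / √[(nΣg² − (Σg)²)(nΣh² − (Σh)²)]
Numerator: 7×3697 − 126×209 = -455
Denominator: √[(17738 − 15876)(44793 − 43681)] = √[1862 × 1112] = 1438.9385
r = -455 / 1438.9385 ≈ -0.316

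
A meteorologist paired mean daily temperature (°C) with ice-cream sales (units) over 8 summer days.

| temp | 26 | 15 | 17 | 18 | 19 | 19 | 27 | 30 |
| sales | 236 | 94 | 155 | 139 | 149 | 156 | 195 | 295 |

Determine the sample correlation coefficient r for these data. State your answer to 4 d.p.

n = 8, Σx = 171, Σy = 1419, Σx² = 3865, Σy² = 279465, Σxy = 32593
nΣxy − ΣxΣy = 260744 − 242649 = 18095
nΣx² − (Σx)² = 30920 − 29241 = 1679; nΣy² − (Σy)² = 2235720 − 2013561 = 222159
r = 18095 / √(1679 × 222159) = 18095 / 19313.3364 ≈ 0.9369

0.9369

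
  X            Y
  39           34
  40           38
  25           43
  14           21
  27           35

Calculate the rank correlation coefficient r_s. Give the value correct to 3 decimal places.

0.300

Rank X: 4, 5, 2, 1, 3
Rank Y: 2, 4, 5, 1, 3
d = rank(X) − rank(Y): 2, 1, -3, 0, 0; Σd² = 14
ρ = 1 − 6Σd² / [n(n²−1)] = 1 − 6×14 / (5×24) = 1 − 84/120 ≈ 0.300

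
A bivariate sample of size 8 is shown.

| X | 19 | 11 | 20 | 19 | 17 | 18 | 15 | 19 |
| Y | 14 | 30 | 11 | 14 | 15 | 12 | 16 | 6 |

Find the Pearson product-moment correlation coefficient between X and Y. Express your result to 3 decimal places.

n = 8, ΣX = 138, ΣY = 118, ΣX² = 2442, ΣY² = 2074, ΣXY = 1907
nΣXY − ΣXΣY = 15256 − 16284 = -1028
nΣX² − (ΣX)² = 19536 − 19044 = 492; nΣY² − (ΣY)² = 16592 − 13924 = 2668
r = -1028 / √(492 × 2668) = -1028 / 1145.7120 ≈ -0.897

-0.897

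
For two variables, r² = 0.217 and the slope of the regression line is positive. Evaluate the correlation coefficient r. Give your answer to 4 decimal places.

|r| = √0.217 = 0.4658
The association is positive, so r = 0.4658.

0.4658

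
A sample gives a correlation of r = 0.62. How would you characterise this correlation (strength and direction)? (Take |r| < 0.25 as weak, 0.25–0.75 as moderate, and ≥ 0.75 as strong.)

r = 0.62 > 0 so the relationship is positive.
|r| = 0.62, which falls in the moderate range.

moderate positive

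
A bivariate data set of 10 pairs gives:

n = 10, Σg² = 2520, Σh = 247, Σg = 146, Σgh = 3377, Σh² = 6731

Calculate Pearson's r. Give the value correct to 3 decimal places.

-0.463

r = (nΣgh − ΣgΣh) / √[(nΣg² − (Σg)²)(nΣh² − (Σh)²)]
Numerator: 10×3377 − 146×247 = -2292
Denominator: √[(25200 − 21316)(67310 − 61009)] = √[3884 × 6301] = 4947.0278
r = -2292 / 4947.0278 ≈ -0.463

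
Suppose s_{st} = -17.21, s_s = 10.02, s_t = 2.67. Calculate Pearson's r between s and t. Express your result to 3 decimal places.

r = Cov(s,t) / (s_s · s_t) = -17.21 / (10.02 × 2.67)
  = -17.21 / 26.7534 ≈ -0.643

-0.643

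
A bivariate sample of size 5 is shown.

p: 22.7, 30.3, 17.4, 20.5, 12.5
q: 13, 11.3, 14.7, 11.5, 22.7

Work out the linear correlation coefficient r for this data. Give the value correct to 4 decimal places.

-0.8124

n = 5, Σp = 103.4, Σq = 73.2, Σp² = 2312.64, Σq² = 1160.32, Σpq = 1412.77
nΣpq − ΣpΣq = 7063.85 − 7568.88 = -505.03
nΣp² − (Σp)² = 11563.2 − 10691.56 = 871.64; nΣq² − (Σq)² = 5801.6 − 5358.24 = 443.36
r = -505.03 / √(871.64 × 443.36) = -505.03 / 621.6513 ≈ -0.8124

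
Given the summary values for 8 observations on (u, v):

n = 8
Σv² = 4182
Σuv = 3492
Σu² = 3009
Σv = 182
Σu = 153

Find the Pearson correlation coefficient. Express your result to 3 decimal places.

r = (nΣuv − ΣuΣv) / √[(nΣu² − (Σu)²)(nΣv² − (Σv)²)]
Numerator: 8×3492 − 153×182 = 90
Denominator: √[(24072 − 23409)(33456 − 33124)] = √[663 × 332] = 469.1652
r = 90 / 469.1652 ≈ 0.192

0.192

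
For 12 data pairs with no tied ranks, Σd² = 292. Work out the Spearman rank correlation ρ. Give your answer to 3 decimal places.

ρ = 1 − 6Σd² / [n(n²−1)] = 1 − 6×292 / (12×143)
  = 1 − 1752/1716 = 1 − 1.0210 ≈ -0.021

-0.021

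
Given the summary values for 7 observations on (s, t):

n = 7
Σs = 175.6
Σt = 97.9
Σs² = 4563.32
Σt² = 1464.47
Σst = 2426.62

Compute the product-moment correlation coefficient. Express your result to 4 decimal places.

r = (nΣst − ΣsΣt) / √[(nΣs² − (Σs)²)(nΣt² − (Σt)²)]
Numerator: 7×2426.62 − 175.6×97.9 = -204.9
Denominator: √[(31943.24 − 30835.36)(10251.29 − 9584.41)] = √[1107.88 × 666.88] = 859.5481
r = -204.9 / 859.5481 ≈ -0.2384

-0.2384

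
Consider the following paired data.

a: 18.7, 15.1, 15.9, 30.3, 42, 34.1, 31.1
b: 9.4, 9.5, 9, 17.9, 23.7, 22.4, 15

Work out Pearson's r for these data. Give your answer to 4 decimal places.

0.9591

n = 7, Σa = 187.2, Σb = 106.9, Σa² = 5642.62, Σb² = 1868.47, Σab = 3230.44
nΣab − ΣaΣb = 22613.08 − 20011.68 = 2601.4
nΣa² − (Σa)² = 39498.34 − 35043.84 = 4454.5; nΣb² − (Σb)² = 13079.29 − 11427.61 = 1651.68
r = 2601.4 / √(4454.5 × 1651.68) = 2601.4 / 2712.4543 ≈ 0.9591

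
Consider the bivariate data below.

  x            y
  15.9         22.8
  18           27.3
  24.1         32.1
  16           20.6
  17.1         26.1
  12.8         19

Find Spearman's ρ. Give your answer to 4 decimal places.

0.9429

Rank x: 2, 5, 6, 3, 4, 1
Rank y: 3, 5, 6, 2, 4, 1
d = rank(x) − rank(y): -1, 0, 0, 1, 0, 0; Σd² = 2
ρ = 1 − 6Σd² / [n(n²−1)] = 1 − 6×2 / (6×35) = 1 − 12/210 ≈ 0.9429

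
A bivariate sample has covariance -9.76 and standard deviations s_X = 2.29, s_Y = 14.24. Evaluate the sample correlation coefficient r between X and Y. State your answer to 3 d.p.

-0.299

r = Cov(X,Y) / (s_X · s_Y) = -9.76 / (2.29 × 14.24)
  = -9.76 / 32.6096 ≈ -0.299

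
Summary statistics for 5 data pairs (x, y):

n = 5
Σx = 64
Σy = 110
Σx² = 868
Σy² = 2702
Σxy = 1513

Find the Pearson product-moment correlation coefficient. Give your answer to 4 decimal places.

0.8951

r = (nΣxy − ΣxΣy) / √[(nΣx² − (Σx)²)(nΣy² − (Σy)²)]
Numerator: 5×1513 − 64×110 = 525
Denominator: √[(4340 − 4096)(13510 − 12100)] = √[244 × 1410] = 586.5492
r = 525 / 586.5492 ≈ 0.8951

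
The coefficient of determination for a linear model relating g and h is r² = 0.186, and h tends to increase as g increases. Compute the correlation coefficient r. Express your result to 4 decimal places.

|r| = √0.186 = 0.4313
The association is positive, so r = 0.4313.

0.4313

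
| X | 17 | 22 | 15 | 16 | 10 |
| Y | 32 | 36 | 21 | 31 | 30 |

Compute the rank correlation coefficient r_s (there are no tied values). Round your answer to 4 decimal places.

Rank X: 4, 5, 2, 3, 1
Rank Y: 4, 5, 1, 3, 2
d = rank(X) − rank(Y): 0, 0, 1, 0, -1; Σd² = 2
ρ = 1 − 6Σd² / [n(n²−1)] = 1 − 6×2 / (5×24) = 1 − 12/120 ≈ 0.9000

0.9000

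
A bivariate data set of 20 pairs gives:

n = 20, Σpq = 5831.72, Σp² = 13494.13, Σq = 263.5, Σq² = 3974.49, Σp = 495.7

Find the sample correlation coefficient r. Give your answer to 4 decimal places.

-0.8969

r = (nΣpq − ΣpΣq) / √[(nΣp² − (Σp)²)(nΣq² − (Σq)²)]
Numerator: 20×5831.72 − 495.7×263.5 = -13982.55
Denominator: √[(269882.6 − 245718.49)(79489.8 − 69432.25)] = √[24164.11 × 10057.55] = 15589.4754
r = -13982.55 / 15589.4754 ≈ -0.8969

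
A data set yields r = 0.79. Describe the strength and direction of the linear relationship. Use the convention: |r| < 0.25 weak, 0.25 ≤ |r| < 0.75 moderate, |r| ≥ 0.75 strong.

strong positive

r = 0.79 > 0 so the relationship is positive.
|r| = 0.79, which falls in the strong range.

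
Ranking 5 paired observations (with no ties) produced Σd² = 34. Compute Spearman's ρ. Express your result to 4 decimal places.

ρ = 1 − 6Σd² / [n(n²−1)] = 1 − 6×34 / (5×24)
  = 1 − 204/120 = 1 − 1.70000 ≈ -0.7000

-0.7000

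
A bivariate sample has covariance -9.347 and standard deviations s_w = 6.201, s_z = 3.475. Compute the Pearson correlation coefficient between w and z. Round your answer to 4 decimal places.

r = Cov(w,z) / (s_w · s_z) = -9.347 / (6.201 × 3.475)
  = -9.347 / 21.5485 ≈ -0.4338

-0.4338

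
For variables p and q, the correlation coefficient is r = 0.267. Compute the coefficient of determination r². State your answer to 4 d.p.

r² = (0.267)² = 0.0713

0.0713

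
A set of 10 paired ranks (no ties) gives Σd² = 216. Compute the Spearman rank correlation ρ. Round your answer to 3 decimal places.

-0.309

ρ = 1 − 6Σd² / [n(n²−1)] = 1 − 6×216 / (10×99)
  = 1 − 1296/990 = 1 − 1.3091 ≈ -0.309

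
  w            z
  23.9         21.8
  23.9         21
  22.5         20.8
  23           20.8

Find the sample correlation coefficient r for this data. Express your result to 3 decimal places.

0.695

n = 4, Σw = 93.3, Σz = 84.4, Σw² = 2177.67, Σz² = 1781.52, Σwz = 1969.32
nΣwz − ΣwΣz = 7877.28 − 7874.52 = 2.76
nΣw² − (Σw)² = 8710.68 − 8704.89 = 5.79; nΣz² − (Σz)² = 7126.08 − 7123.36 = 2.72
r = 2.76 / √(5.79 × 2.72) = 2.76 / 3.9685 ≈ 0.695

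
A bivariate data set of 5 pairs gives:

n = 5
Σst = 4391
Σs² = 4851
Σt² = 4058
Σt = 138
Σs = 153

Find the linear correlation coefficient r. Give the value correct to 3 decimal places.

r = (nΣst − ΣsΣt) / √[(nΣs² − (Σs)²)(nΣt² − (Σt)²)]
Numerator: 5×4391 − 153×138 = 841
Denominator: √[(24255 − 23409)(20290 − 19044)] = √[846 × 1246] = 1026.7015
r = 841 / 1026.7015 ≈ 0.819

0.819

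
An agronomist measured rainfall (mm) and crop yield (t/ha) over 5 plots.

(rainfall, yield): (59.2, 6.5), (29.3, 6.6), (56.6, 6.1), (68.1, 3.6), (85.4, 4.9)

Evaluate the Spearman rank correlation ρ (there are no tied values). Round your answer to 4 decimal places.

Rank rainfall: 3, 1, 2, 4, 5
Rank yield: 4, 5, 3, 1, 2
d = rank(rainfall) − rank(yield): -1, -4, -1, 3, 3; Σd² = 36
ρ = 1 − 6Σd² / [n(n²−1)] = 1 − 6×36 / (5×24) = 1 − 216/120 ≈ -0.8000

-0.8000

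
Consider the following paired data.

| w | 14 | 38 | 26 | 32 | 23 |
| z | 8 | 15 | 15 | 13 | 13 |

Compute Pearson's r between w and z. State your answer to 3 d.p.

0.812

n = 5, Σw = 133, Σz = 64, Σw² = 3869, Σz² = 852, Σwz = 1787
nΣwz − ΣwΣz = 8935 − 8512 = 423
nΣw² − (Σw)² = 19345 − 17689 = 1656; nΣz² − (Σz)² = 4260 − 4096 = 164
r = 423 / √(1656 × 164) = 423 / 521.1372 ≈ 0.812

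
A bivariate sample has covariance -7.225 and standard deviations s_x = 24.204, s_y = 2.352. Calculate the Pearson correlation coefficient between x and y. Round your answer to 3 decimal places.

-0.127

r = Cov(x,y) / (s_x · s_y) = -7.225 / (24.204 × 2.352)
  = -7.225 / 56.9278 ≈ -0.127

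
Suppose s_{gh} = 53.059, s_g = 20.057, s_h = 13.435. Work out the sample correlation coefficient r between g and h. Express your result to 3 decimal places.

0.197

r = Cov(g,h) / (s_g · s_h) = 53.059 / (20.057 × 13.435)
  = 53.059 / 269.4658 ≈ 0.197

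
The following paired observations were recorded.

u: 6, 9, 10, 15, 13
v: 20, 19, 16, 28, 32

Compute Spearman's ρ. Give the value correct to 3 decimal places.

Rank u: 1, 2, 3, 5, 4
Rank v: 3, 2, 1, 4, 5
d = rank(u) − rank(v): -2, 0, 2, 1, -1; Σd² = 10
ρ = 1 − 6Σd² / [n(n²−1)] = 1 − 6×10 / (5×24) = 1 − 60/120 ≈ 0.500

0.500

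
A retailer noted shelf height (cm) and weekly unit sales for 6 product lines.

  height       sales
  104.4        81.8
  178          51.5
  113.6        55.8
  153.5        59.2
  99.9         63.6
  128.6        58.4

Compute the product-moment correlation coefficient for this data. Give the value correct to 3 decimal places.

n = 6, Σx = 778, Σy = 370.3, Σx² = 105568.54, Σy² = 23417.29, Σxy = 46996.88
nΣxy − ΣxΣy = 281981.28 − 288093.4 = -6112.12
nΣx² − (Σx)² = 633411.24 − 605284 = 28127.24; nΣy² − (Σy)² = 140503.74 − 137122.09 = 3381.65
r = -6112.12 / √(28127.24 × 3381.65) = -6112.12 / 9752.7679 ≈ -0.627

-0.627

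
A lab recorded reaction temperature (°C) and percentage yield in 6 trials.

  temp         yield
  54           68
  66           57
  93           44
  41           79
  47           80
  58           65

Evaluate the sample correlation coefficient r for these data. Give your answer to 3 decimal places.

n = 6, Σx = 359, Σy = 393, Σx² = 23175, Σy² = 26675, Σxy = 22295
nΣxy − ΣxΣy = 133770 − 141087 = -7317
nΣx² − (Σx)² = 139050 − 128881 = 10169; nΣy² − (Σy)² = 160050 − 154449 = 5601
r = -7317 / √(10169 × 5601) = -7317 / 7546.9576 ≈ -0.970

-0.970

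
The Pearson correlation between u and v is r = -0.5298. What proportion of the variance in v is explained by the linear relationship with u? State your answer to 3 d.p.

r² = (-0.5298)² = 0.281

0.281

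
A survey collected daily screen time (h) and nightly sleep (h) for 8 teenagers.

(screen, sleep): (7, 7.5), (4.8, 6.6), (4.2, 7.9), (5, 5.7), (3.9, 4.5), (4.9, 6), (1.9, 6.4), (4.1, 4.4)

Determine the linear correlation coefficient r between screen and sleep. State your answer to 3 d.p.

0.298

n = 8, Σx = 35.8, Σy = 49, Σx² = 174.32, Σy² = 311.28, Σxy = 223.01
nΣxy − ΣxΣy = 1784.08 − 1754.2 = 29.88
nΣx² − (Σx)² = 1394.56 − 1281.64 = 112.92; nΣy² − (Σy)² = 2490.24 − 2401 = 89.24
r = 29.88 / √(112.92 × 89.24) = 29.88 / 100.3842 ≈ 0.298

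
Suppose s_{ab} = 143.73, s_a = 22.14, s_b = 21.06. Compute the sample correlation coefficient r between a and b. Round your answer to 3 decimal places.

r = Cov(a,b) / (s_a · s_b) = 143.73 / (22.14 × 21.06)
  = 143.73 / 466.2684 ≈ 0.308

0.308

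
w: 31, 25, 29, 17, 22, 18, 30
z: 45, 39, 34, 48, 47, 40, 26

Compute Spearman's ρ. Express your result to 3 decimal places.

Rank w: 7, 4, 5, 1, 3, 2, 6
Rank z: 5, 3, 2, 7, 6, 4, 1
d = rank(w) − rank(z): 2, 1, 3, -6, -3, -2, 5; Σd² = 88
ρ = 1 − 6Σd² / [n(n²−1)] = 1 − 6×88 / (7×48) = 1 − 528/336 ≈ -0.571

-0.571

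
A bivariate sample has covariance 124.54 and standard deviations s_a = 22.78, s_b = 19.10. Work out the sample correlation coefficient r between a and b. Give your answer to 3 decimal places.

r = Cov(a,b) / (s_a · s_b) = 124.54 / (22.78 × 19.10)
  = 124.54 / 435.0980 ≈ 0.286

0.286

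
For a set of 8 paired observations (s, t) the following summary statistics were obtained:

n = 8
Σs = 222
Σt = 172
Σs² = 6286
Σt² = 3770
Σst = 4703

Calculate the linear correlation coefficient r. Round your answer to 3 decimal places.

r = (nΣst − ΣsΣt) / √[(nΣs² − (Σs)²)(nΣt² − (Σt)²)]
Numerator: 8×4703 − 222×172 = -560
Denominator: √[(50288 − 49284)(30160 − 29584)] = √[1004 × 576] = 760.4630
r = -560 / 760.4630 ≈ -0.736

-0.736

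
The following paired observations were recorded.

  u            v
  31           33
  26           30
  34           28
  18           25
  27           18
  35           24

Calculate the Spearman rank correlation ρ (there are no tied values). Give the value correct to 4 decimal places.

-0.0857

Rank u: 4, 2, 5, 1, 3, 6
Rank v: 6, 5, 4, 3, 1, 2
d = rank(u) − rank(v): -2, -3, 1, -2, 2, 4; Σd² = 38
ρ = 1 − 6Σd² / [n(n²−1)] = 1 − 6×38 / (6×35) = 1 − 228/210 ≈ -0.0857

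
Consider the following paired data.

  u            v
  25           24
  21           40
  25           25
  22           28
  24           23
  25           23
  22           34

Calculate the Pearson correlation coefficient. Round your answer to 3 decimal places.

-0.884

n = 7, Σu = 164, Σv = 197, Σu² = 3860, Σv² = 5799, Σuv = 4556
nΣuv − ΣuΣv = 31892 − 32308 = -416
nΣu² − (Σu)² = 27020 − 26896 = 124; nΣv² − (Σv)² = 40593 − 38809 = 1784
r = -416 / √(124 × 1784) = -416 / 470.3361 ≈ -0.884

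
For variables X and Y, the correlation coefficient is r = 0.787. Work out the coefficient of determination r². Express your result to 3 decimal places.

r² = (0.787)² = 0.619

0.619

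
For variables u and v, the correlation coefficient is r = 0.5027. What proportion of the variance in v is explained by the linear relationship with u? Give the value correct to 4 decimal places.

0.2527

r² = (0.5027)² = 0.2527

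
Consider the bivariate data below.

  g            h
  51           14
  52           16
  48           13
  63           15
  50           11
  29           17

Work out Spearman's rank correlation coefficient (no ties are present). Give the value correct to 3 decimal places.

Rank g: 4, 5, 2, 6, 3, 1
Rank h: 3, 5, 2, 4, 1, 6
d = rank(g) − rank(h): 1, 0, 0, 2, 2, -5; Σd² = 34
ρ = 1 − 6Σd² / [n(n²−1)] = 1 − 6×34 / (6×35) = 1 − 204/210 ≈ 0.029

0.029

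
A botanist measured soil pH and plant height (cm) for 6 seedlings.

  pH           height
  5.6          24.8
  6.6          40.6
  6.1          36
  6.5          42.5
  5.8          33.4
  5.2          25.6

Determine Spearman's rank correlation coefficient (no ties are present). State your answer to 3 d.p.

0.886

Rank pH: 2, 6, 4, 5, 3, 1
Rank height: 1, 5, 4, 6, 3, 2
d = rank(pH) − rank(height): 1, 1, 0, -1, 0, -1; Σd² = 4
ρ = 1 − 6Σd² / [n(n²−1)] = 1 − 6×4 / (6×35) = 1 − 24/210 ≈ 0.886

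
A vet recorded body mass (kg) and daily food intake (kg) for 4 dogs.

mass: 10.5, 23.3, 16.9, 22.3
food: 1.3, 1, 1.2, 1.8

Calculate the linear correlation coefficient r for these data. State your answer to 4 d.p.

n = 4, Σx = 73, Σy = 5.3, Σx² = 1436.04, Σy² = 7.37, Σxy = 97.37
nΣxy − ΣxΣy = 389.48 − 386.9 = 2.58
nΣx² − (Σx)² = 5744.16 − 5329 = 415.16; nΣy² − (Σy)² = 29.48 − 28.09 = 1.39
r = 2.58 / √(415.16 × 1.39) = 2.58 / 24.0223 ≈ 0.1074

0.1074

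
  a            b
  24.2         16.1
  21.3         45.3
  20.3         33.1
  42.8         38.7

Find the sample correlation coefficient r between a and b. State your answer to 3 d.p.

n = 4, Σa = 108.6, Σb = 133.2, Σa² = 3283.26, Σb² = 4904.6, Σab = 3682.8
nΣab − ΣaΣb = 14731.2 − 14465.52 = 265.68
nΣa² − (Σa)² = 13133.04 − 11793.96 = 1339.08; nΣb² − (Σb)² = 19618.4 − 17742.24 = 1876.16
r = 265.68 / √(1339.08 × 1876.16) = 265.68 / 1585.0326 ≈ 0.168

0.168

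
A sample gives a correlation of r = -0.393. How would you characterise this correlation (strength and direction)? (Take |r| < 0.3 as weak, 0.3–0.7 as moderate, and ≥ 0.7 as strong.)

r = -0.393 < 0 so the relationship is negative.
|r| = 0.393, which falls in the moderate range.

moderate negative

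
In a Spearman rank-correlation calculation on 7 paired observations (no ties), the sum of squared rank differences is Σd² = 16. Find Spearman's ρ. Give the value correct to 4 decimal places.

0.7143

ρ = 1 − 6Σd² / [n(n²−1)] = 1 − 6×16 / (7×48)
  = 1 − 96/336 = 1 − 0.28571 ≈ 0.7143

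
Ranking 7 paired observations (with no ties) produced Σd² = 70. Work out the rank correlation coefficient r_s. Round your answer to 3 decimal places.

-0.250

ρ = 1 − 6Σd² / [n(n²−1)] = 1 − 6×70 / (7×48)
  = 1 − 420/336 = 1 − 1.2500 ≈ -0.250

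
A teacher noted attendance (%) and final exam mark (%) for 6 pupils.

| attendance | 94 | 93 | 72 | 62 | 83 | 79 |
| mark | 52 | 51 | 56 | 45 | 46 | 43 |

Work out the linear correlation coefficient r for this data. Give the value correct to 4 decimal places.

n = 6, Σx = 483, Σy = 293, Σx² = 39643, Σy² = 14431, Σxy = 23668
nΣxy − ΣxΣy = 142008 − 141519 = 489
nΣx² − (Σx)² = 237858 − 233289 = 4569; nΣy² − (Σy)² = 86586 − 85849 = 737
r = 489 / √(4569 × 737) = 489 / 1835.0349 ≈ 0.2665

0.2665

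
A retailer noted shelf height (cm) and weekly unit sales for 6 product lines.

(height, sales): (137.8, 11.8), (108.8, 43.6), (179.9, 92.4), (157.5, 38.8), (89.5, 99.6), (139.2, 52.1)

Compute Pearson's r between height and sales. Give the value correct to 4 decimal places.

n = 6, Σx = 812.7, Σy = 338.3, Σx² = 115383.43, Σy² = 24717.97, Σxy = 45270
nΣxy − ΣxΣy = 271620 − 274936.41 = -3316.41
nΣx² − (Σx)² = 692300.58 − 660481.29 = 31819.29; nΣy² − (Σy)² = 148307.82 − 114446.89 = 33860.93
r = -3316.41 / √(31819.29 × 33860.93) = -3316.41 / 32824.2403 ≈ -0.1010

-0.1010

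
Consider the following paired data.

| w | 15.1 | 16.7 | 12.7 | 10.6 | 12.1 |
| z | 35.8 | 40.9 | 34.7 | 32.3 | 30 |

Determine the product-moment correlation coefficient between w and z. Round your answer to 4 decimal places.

0.8772

n = 5, Σw = 67.2, Σz = 173.7, Σw² = 926.96, Σz² = 6101.83, Σwz = 2369.68
nΣwz − ΣwΣz = 11848.4 − 11672.64 = 175.76
nΣw² − (Σw)² = 4634.8 − 4515.84 = 118.96; nΣz² − (Σz)² = 30509.15 − 30171.69 = 337.46
r = 175.76 / √(118.96 × 337.46) = 175.76 / 200.3603 ≈ 0.8772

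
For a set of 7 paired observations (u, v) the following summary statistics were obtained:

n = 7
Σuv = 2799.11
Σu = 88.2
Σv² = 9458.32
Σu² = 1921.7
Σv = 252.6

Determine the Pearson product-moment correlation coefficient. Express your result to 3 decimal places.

r = (nΣuv − ΣuΣv) / √[(nΣu² − (Σu)²)(nΣv² − (Σv)²)]
Numerator: 7×2799.11 − 88.2×252.6 = -2685.55
Denominator: √[(13451.9 − 7779.24)(66208.24 − 63806.76)] = √[5672.66 × 2401.48] = 3690.9050
r = -2685.55 / 3690.9050 ≈ -0.728

-0.728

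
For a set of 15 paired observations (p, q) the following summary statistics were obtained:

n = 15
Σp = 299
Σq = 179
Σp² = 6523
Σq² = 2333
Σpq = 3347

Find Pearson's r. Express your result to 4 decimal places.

r = (nΣpq − ΣpΣq) / √[(nΣp² − (Σp)²)(nΣq² − (Σq)²)]
Numerator: 15×3347 − 299×179 = -3316
Denominator: √[(97845 − 89401)(34995 − 32041)] = √[8444 × 2954] = 4994.3544
r = -3316 / 4994.3544 ≈ -0.6639

-0.6639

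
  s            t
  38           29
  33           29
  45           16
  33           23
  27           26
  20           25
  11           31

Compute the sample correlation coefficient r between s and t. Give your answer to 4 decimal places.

n = 7, Σs = 207, Σt = 179, Σs² = 6897, Σt² = 4729, Σst = 5081
nΣst − ΣsΣt = 35567 − 37053 = -1486
nΣs² − (Σs)² = 48279 − 42849 = 5430; nΣt² − (Σt)² = 33103 − 32041 = 1062
r = -1486 / √(5430 × 1062) = -1486 / 2401.3871 ≈ -0.6188

-0.6188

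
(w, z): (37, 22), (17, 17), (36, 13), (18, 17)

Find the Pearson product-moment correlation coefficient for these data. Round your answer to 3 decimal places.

n = 4, Σw = 108, Σz = 69, Σw² = 3278, Σz² = 1231, Σwz = 1877
nΣwz − ΣwΣz = 7508 − 7452 = 56
nΣw² − (Σw)² = 13112 − 11664 = 1448; nΣz² − (Σz)² = 4924 − 4761 = 163
r = 56 / √(1448 × 163) = 56 / 485.8230 ≈ 0.115

0.115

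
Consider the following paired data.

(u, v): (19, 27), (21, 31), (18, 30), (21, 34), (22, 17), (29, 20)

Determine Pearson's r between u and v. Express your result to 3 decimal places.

-0.565

n = 6, Σu = 130, Σv = 159, Σu² = 2892, Σv² = 4435, Σuv = 3372
nΣuv − ΣuΣv = 20232 − 20670 = -438
nΣu² − (Σu)² = 17352 − 16900 = 452; nΣv² − (Σv)² = 26610 − 25281 = 1329
r = -438 / √(452 × 1329) = -438 / 775.0535 ≈ -0.565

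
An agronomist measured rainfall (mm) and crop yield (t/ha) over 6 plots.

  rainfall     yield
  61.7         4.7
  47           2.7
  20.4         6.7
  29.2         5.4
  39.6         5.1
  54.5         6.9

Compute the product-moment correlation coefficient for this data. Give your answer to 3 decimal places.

n = 6, Σx = 252.4, Σy = 31.5, Σx² = 11823.1, Σy² = 177.05, Σxy = 1289.26
nΣxy − ΣxΣy = 7735.56 − 7950.6 = -215.04
nΣx² − (Σx)² = 70938.6 − 63705.76 = 7232.84; nΣy² − (Σy)² = 1062.3 − 992.25 = 70.05
r = -215.04 / √(7232.84 × 70.05) = -215.04 / 711.8008 ≈ -0.302

-0.302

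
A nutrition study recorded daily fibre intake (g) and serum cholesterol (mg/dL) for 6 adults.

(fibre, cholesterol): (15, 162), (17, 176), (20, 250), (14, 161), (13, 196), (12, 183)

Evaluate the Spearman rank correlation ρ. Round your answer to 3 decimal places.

Rank fibre: 4, 5, 6, 3, 2, 1
Rank cholesterol: 2, 3, 6, 1, 5, 4
d = rank(fibre) − rank(cholesterol): 2, 2, 0, 2, -3, -3; Σd² = 30
ρ = 1 − 6Σd² / [n(n²−1)] = 1 − 6×30 / (6×35) = 1 − 180/210 ≈ 0.143

0.143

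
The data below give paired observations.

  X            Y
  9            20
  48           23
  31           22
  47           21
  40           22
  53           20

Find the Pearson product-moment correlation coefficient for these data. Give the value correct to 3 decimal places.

0.297

n = 6, ΣX = 228, ΣY = 128, ΣX² = 9964, ΣY² = 2738, ΣXY = 4893
nΣXY − ΣXΣY = 29358 − 29184 = 174
nΣX² − (ΣX)² = 59784 − 51984 = 7800; nΣY² − (ΣY)² = 16428 − 16384 = 44
r = 174 / √(7800 × 44) = 174 / 585.8327 ≈ 0.297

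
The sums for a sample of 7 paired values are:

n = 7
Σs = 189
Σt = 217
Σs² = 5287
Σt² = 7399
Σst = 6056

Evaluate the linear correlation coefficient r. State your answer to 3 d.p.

0.560

r = (nΣst − ΣsΣt) / √[(nΣs² − (Σs)²)(nΣt² − (Σt)²)]
Numerator: 7×6056 − 189×217 = 1379
Denominator: √[(37009 − 35721)(51793 − 47089)] = √[1288 × 4704] = 2461.4532
r = 1379 / 2461.4532 ≈ 0.560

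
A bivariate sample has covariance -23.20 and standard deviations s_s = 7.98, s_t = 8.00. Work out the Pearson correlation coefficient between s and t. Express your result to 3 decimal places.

r = Cov(s,t) / (s_s · s_t) = -23.20 / (7.98 × 8.00)
  = -23.20 / 63.8400 ≈ -0.363

-0.363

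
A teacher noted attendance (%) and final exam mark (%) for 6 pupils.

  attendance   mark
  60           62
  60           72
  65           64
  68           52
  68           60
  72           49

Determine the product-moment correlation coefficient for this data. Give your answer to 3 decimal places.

-0.849

n = 6, Σx = 393, Σy = 359, Σx² = 25857, Σy² = 21829, Σxy = 23344
nΣxy − ΣxΣy = 140064 − 141087 = -1023
nΣx² − (Σx)² = 155142 − 154449 = 693; nΣy² − (Σy)² = 130974 − 128881 = 2093
r = -1023 / √(693 × 2093) = -1023 / 1204.3459 ≈ -0.849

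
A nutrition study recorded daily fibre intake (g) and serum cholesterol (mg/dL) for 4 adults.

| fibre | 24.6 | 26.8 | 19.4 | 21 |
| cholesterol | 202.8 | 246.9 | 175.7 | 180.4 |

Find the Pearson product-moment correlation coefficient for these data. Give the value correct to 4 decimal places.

0.9434

n = 4, Σx = 91.8, Σy = 805.8, Σx² = 2140.76, Σy² = 165502.1, Σxy = 18802.78
nΣxy − ΣxΣy = 75211.12 − 73972.44 = 1238.68
nΣx² − (Σx)² = 8563.04 − 8427.24 = 135.8; nΣy² − (Σy)² = 662008.4 − 649313.64 = 12694.76
r = 1238.68 / √(135.8 × 12694.76) = 1238.68 / 1312.9922 ≈ 0.9434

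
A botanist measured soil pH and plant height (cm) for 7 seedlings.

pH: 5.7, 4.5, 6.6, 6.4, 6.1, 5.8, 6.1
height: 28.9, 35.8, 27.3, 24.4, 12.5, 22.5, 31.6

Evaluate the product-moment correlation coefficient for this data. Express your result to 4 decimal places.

-0.5009

n = 7, Σx = 41.2, Σy = 183, Σx² = 245.32, Σy² = 5118.56, Σxy = 1061.68
nΣxy − ΣxΣy = 7431.76 − 7539.6 = -107.84
nΣx² − (Σx)² = 1717.24 − 1697.44 = 19.8; nΣy² − (Σy)² = 35829.92 − 33489 = 2340.92
r = -107.84 / √(19.8 × 2340.92) = -107.84 / 215.2910 ≈ -0.5009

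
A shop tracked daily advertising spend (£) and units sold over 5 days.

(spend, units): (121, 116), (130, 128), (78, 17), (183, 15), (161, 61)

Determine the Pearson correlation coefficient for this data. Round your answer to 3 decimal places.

n = 5, Σx = 673, Σy = 337, Σx² = 97035, Σy² = 34075, Σxy = 44568
nΣxy − ΣxΣy = 222840 − 226801 = -3961
nΣx² − (Σx)² = 485175 − 452929 = 32246; nΣy² − (Σy)² = 170375 − 113569 = 56806
r = -3961 / √(32246 × 56806) = -3961 / 42799.1387 ≈ -0.093

-0.093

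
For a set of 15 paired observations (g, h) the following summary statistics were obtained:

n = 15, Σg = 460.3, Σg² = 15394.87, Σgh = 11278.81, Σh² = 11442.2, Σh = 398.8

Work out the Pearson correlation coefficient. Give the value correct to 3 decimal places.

r = (nΣgh − ΣgΣh) / √[(nΣg² − (Σg)²)(nΣh² − (Σh)²)]
Numerator: 15×11278.81 − 460.3×398.8 = -14385.49
Denominator: √[(230923.05 − 211876.09)(171633 − 159041.44)] = √[19046.96 × 12591.56] = 15486.4760
r = -14385.49 / 15486.4760 ≈ -0.929

-0.929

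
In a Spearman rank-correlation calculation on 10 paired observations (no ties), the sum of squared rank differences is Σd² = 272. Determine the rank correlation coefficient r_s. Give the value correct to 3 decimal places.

ρ = 1 − 6Σd² / [n(n²−1)] = 1 − 6×272 / (10×99)
  = 1 − 1632/990 = 1 − 1.6485 ≈ -0.648

-0.648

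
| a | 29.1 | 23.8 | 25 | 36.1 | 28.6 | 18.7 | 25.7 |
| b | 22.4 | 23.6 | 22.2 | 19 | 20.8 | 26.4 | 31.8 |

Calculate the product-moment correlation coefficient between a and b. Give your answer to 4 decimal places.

n = 7, Σa = 187, Σb = 166.2, Σa² = 5169.6, Σb² = 4053.4, Σab = 4360.24
nΣab − ΣaΣb = 30521.68 − 31079.4 = -557.72
nΣa² − (Σa)² = 36187.2 − 34969 = 1218.2; nΣb² − (Σb)² = 28373.8 − 27622.44 = 751.36
r = -557.72 / √(1218.2 × 751.36) = -557.72 / 956.7167 ≈ -0.5830

-0.5830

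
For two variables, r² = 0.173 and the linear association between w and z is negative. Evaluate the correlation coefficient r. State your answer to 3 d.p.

|r| = √0.173 = 0.416
The association is negative, so r = −0.416.

-0.416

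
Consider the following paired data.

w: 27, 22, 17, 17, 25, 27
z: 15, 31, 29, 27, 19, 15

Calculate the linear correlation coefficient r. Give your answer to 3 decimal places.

n = 6, Σw = 135, Σz = 136, Σw² = 3145, Σz² = 3342, Σwz = 2919
nΣwz − ΣwΣz = 17514 − 18360 = -846
nΣw² − (Σw)² = 18870 − 18225 = 645; nΣz² − (Σz)² = 20052 − 18496 = 1556
r = -846 / √(645 × 1556) = -846 / 1001.8084 ≈ -0.844

-0.844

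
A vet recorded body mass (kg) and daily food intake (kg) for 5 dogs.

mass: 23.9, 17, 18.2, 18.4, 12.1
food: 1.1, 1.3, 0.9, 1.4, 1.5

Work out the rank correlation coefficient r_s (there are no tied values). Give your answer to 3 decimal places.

-0.500

Rank mass: 5, 2, 3, 4, 1
Rank food: 2, 3, 1, 4, 5
d = rank(mass) − rank(food): 3, -1, 2, 0, -4; Σd² = 30
ρ = 1 − 6Σd² / [n(n²−1)] = 1 − 6×30 / (5×24) = 1 − 180/120 ≈ -0.500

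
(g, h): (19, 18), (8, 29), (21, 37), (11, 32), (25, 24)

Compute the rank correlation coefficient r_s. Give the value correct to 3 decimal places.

-0.100

Rank g: 3, 1, 4, 2, 5
Rank h: 1, 3, 5, 4, 2
d = rank(g) − rank(h): 2, -2, -1, -2, 3; Σd² = 22
ρ = 1 − 6Σd² / [n(n²−1)] = 1 − 6×22 / (5×24) = 1 − 132/120 ≈ -0.100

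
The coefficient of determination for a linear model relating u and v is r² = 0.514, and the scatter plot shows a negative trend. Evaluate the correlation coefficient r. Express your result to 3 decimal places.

|r| = √0.514 = 0.717
The association is negative, so r = −0.717.

-0.717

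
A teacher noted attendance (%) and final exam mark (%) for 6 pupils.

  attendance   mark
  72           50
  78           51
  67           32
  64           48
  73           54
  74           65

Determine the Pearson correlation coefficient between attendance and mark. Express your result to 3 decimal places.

0.542

n = 6, Σx = 428, Σy = 300, Σx² = 30658, Σy² = 15570, Σxy = 21546
nΣxy − ΣxΣy = 129276 − 128400 = 876
nΣx² − (Σx)² = 183948 − 183184 = 764; nΣy² − (Σy)² = 93420 − 90000 = 3420
r = 876 / √(764 × 3420) = 876 / 1616.4405 ≈ 0.542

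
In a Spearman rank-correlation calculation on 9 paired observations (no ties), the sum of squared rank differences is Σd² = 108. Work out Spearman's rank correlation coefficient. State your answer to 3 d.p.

ρ = 1 − 6Σd² / [n(n²−1)] = 1 − 6×108 / (9×80)
  = 1 − 648/720 = 1 − 0.9000 ≈ 0.100

0.100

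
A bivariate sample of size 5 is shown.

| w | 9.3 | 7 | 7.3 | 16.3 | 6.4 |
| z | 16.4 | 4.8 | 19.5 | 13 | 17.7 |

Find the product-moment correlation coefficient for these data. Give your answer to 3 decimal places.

-0.079

n = 5, Σw = 46.3, Σz = 71.4, Σw² = 495.43, Σz² = 1154.54, Σwz = 653.65
nΣwz − ΣwΣz = 3268.25 − 3305.82 = -37.57
nΣw² − (Σw)² = 2477.15 − 2143.69 = 333.46; nΣz² − (Σz)² = 5772.7 − 5097.96 = 674.74
r = -37.57 / √(333.46 × 674.74) = -37.57 / 474.3404 ≈ -0.079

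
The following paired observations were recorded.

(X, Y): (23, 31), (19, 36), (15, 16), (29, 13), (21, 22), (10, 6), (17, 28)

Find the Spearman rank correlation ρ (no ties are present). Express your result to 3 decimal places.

0.286

Rank X: 6, 4, 2, 7, 5, 1, 3
Rank Y: 6, 7, 3, 2, 4, 1, 5
d = rank(X) − rank(Y): 0, -3, -1, 5, 1, 0, -2; Σd² = 40
ρ = 1 − 6Σd² / [n(n²−1)] = 1 − 6×40 / (7×48) = 1 − 240/336 ≈ 0.286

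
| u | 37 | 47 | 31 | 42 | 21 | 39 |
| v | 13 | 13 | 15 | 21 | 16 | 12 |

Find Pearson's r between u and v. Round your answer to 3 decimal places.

-0.080

n = 6, Σu = 217, Σv = 90, Σu² = 8265, Σv² = 1404, Σuv = 3243
nΣuv − ΣuΣv = 19458 − 19530 = -72
nΣu² − (Σu)² = 49590 − 47089 = 2501; nΣv² − (Σv)² = 8424 − 8100 = 324
r = -72 / √(2501 × 324) = -72 / 900.1800 ≈ -0.080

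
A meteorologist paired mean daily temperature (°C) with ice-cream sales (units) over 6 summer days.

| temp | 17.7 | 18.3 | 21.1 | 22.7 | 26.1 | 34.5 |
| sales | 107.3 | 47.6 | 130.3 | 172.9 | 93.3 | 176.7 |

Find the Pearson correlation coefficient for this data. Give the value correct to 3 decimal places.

0.608

n = 6, Σx = 140.4, Σy = 728.1, Σx² = 3480.14, Σy² = 100579.33, Σxy = 17975.73
nΣxy − ΣxΣy = 107854.38 − 102225.24 = 5629.14
nΣx² − (Σx)² = 20880.84 − 19712.16 = 1168.68; nΣy² − (Σy)² = 603475.98 − 530129.61 = 73346.37
r = 5629.14 / √(1168.68 × 73346.37) = 5629.14 / 9258.4251 ≈ 0.608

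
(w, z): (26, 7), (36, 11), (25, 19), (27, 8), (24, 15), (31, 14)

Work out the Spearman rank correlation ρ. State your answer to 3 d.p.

-0.429

Rank w: 3, 6, 2, 4, 1, 5
Rank z: 1, 3, 6, 2, 5, 4
d = rank(w) − rank(z): 2, 3, -4, 2, -4, 1; Σd² = 50
ρ = 1 − 6Σd² / [n(n²−1)] = 1 − 6×50 / (6×35) = 1 − 300/210 ≈ -0.429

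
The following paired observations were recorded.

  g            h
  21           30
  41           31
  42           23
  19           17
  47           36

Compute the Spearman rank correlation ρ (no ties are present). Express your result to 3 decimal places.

0.700

Rank g: 2, 3, 4, 1, 5
Rank h: 3, 4, 2, 1, 5
d = rank(g) − rank(h): -1, -1, 2, 0, 0; Σd² = 6
ρ = 1 − 6Σd² / [n(n²−1)] = 1 − 6×6 / (5×24) = 1 − 36/120 ≈ 0.700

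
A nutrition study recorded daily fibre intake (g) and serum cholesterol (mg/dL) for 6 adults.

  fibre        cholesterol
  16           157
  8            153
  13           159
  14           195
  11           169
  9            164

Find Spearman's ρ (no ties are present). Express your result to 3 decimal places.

0.257

Rank fibre: 6, 1, 4, 5, 3, 2
Rank cholesterol: 2, 1, 3, 6, 5, 4
d = rank(fibre) − rank(cholesterol): 4, 0, 1, -1, -2, -2; Σd² = 26
ρ = 1 − 6Σd² / [n(n²−1)] = 1 − 6×26 / (6×35) = 1 − 156/210 ≈ 0.257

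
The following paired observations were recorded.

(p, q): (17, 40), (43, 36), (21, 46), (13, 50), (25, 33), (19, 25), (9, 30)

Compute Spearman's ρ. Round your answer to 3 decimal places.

-0.036

Rank p: 3, 7, 5, 2, 6, 4, 1
Rank q: 5, 4, 6, 7, 3, 1, 2
d = rank(p) − rank(q): -2, 3, -1, -5, 3, 3, -1; Σd² = 58
ρ = 1 − 6Σd² / [n(n²−1)] = 1 − 6×58 / (7×48) = 1 − 348/336 ≈ -0.036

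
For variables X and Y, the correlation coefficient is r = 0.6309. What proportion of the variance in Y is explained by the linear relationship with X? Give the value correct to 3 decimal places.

r² = (0.6309)² = 0.398

0.398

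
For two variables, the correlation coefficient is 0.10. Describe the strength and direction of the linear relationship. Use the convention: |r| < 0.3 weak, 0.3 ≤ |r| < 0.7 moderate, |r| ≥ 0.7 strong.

weak positive

r = 0.10 > 0 so the relationship is positive.
|r| = 0.10, which falls in the weak range.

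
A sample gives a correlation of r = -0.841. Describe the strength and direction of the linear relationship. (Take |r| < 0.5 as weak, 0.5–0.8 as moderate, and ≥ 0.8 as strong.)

r = -0.841 < 0 so the relationship is negative.
|r| = 0.841, which falls in the strong range.

strong negative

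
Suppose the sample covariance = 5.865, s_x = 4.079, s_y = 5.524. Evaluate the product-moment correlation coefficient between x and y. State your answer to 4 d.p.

0.2603

r = Cov(x,y) / (s_x · s_y) = 5.865 / (4.079 × 5.524)
  = 5.865 / 22.5324 ≈ 0.2603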